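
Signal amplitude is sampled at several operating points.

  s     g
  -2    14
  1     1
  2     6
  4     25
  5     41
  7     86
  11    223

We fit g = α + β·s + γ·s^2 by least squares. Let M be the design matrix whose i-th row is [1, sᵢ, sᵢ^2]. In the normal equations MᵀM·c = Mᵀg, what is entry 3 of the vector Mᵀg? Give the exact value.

Entry 3 ↔ basis s^2, so (Mᵀg)_{3} = Σᵢ (s^2)·gᵢ = (4)·(14) + (1)·(1) + (4)·(6) + (16)·(25) + (25)·(41) + (49)·(86) + (121)·(223) = 32703.

32703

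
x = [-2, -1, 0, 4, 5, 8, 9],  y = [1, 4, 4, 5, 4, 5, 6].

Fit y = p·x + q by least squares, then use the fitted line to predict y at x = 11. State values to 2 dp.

ŷ = 6.33

Entries of MᵀM: Σx·x = 191, Σx = 23, Σ1 = 7.
And Σx·y = 128, Σy = 29.
MᵀM·[p, q]ᵀ = Mᵀy becomes [[191, 23]; [23, 7]]·[p, q]ᵀ = [128, 29]ᵀ.
Eliminating q: 7·(row 1) − 23·(row 2) gives 808·p = 7·128 − 23·29 = 229, so p = 229/808.
Then q = (29 − 23·(229/808))/7 = 2595/808.
At x = 11: ŷ = (229/808)·(11) + (2595/808)·(1) = 2557/404.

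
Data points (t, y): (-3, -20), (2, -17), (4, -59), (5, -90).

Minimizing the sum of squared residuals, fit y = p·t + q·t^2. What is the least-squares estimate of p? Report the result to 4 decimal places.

p = -2.5234

Entries of XᵀX: Σt·t = 54, Σt·t^2 = 170, Σt^2·t^2 = 978.
Moment sums: Σt·y = -660, Σt^2·y = -3442.
det = 54·978 − 170² = 23912.
p = ((-660)·978 − 170·(-3442))/23912 = -2155/854; q = (54·(-3442) − 170·(-660))/23912 = -2631/854.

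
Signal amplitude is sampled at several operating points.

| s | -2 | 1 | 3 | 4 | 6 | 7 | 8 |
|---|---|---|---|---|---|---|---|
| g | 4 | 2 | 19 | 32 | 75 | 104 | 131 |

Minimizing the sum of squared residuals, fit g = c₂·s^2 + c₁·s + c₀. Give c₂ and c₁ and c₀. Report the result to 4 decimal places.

c₂ = 1.9748, c₁ = 0.9616, c₀ = -1.7795

MᵀM·[c₂, c₁, c₀]ᵀ = Mᵀg reads: 8147·c₂ + 1155·c₁ + 179·c₀ = 16881;  1155·c₂ + 179·c₁ + 27·c₀ = 2405;  179·c₂ + 27·c₁ + 7·c₀ = 367.
(Σs^2·s^2 = 8147, Σs^2·s = 1155, Σs^2 = 179, Σs·s = 179, Σs = 27, Σ1 = 7, Σs^2·g = 16881, Σs·g = 2405, Σg = 367.)
Inverting the 3×3 Gram matrix, [c₂, c₁, c₀]ᵀ = [22201/11242, 5405/5621, -20005/11242]ᵀ.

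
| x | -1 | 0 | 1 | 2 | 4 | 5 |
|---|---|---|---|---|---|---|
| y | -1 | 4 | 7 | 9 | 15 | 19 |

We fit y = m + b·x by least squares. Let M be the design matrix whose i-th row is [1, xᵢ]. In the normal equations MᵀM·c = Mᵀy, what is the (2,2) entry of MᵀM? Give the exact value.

47

Row 2 ↔ basis x, column 2 ↔ basis x, so (MᵀM)_{2,2} = Σᵢ (x)·(x) = (-1)·(-1) + (0)·(0) + (1)·(1) + (2)·(2) + (4)·(4) + (5)·(5) = 47.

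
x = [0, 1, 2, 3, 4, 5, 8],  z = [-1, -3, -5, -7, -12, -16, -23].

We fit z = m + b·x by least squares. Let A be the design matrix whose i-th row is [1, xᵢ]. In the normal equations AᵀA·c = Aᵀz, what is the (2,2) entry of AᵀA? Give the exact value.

Row 2 ↔ basis x, column 2 ↔ basis x, so (AᵀA)_{2,2} = Σᵢ (x)·(x) = (0)·(0) + (1)·(1) + (2)·(2) + (3)·(3) + (4)·(4) + (5)·(5) + (8)·(8) = 119.

119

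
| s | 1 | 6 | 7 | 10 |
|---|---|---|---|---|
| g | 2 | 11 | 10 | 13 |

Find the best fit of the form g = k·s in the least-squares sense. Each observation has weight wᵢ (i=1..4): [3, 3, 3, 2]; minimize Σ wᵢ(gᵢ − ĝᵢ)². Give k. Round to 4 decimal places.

Sums needed: Σwᵢ·s·s = 458.
For MᵀWg: Σwᵢ·s·g = 674.
k = 674/458 = 1.47162.

k = 1.4716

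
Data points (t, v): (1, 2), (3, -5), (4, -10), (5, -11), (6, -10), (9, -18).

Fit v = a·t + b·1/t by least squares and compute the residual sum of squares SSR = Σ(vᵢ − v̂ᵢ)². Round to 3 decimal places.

From the data, Σt·t = 168, Σt·1/t = 6, Σ1/t·1/t = 40621/32400.
For Mᵀv: Σt·v = -330, Σ1/t·v = -241/30.
Normal equations: [[168, 6]; [6, 40621/32400]]·[a, b]ᵀ = [-330, -241/30]ᵀ.
Determinant 168·(40621/32400) − 6² = 235747/1350.
a = ((-330)·(40621/32400) − 6·(-241/30))/(235747/1350) = -1973875/942988; b = (168·(-241/30) − 6·(-330))/(235747/1350) = 851040/235747.
Residuals: 455691/942988, 71965/942988, -596355/235747, -1184325/942988, 923005/471494, 412851/942988; SSR = 5770957/471494.

SSR = 12.240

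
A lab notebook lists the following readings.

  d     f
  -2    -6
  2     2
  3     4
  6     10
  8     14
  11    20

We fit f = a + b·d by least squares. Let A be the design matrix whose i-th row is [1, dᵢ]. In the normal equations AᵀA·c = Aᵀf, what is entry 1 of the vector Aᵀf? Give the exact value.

44

Entry 1 ↔ basis 1, so (Aᵀf)_{1} = Σᵢ fᵢ = (1)·(-6) + (1)·(2) + (1)·(4) + (1)·(10) + (1)·(14) + (1)·(20) = 44.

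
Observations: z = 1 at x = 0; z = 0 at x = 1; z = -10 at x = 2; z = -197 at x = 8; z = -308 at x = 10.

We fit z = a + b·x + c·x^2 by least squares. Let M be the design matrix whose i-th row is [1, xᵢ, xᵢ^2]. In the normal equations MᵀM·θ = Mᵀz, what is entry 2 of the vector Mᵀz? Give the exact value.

Entry 2 ↔ basis x, so (Mᵀz)_{2} = Σᵢ (x)·zᵢ = (0)·(1) + (1)·(0) + (2)·(-10) + (8)·(-197) + (10)·(-308) = -4676.

-4676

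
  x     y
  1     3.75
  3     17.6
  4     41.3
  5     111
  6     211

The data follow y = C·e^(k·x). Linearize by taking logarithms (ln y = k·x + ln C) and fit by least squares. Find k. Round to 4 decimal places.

k = 0.8226

With ln yᵢ as the transformed response and xᵢ as the regressor:
Over the data: Σx = 19.0000, Σ(x)² = 87.0000, Σln y = 17.9719, Σx·ln y = 80.4677.
Normal system: [[87.0000, 19.0000]; [19.0000, 5]]·[k, ln C]ᵀ = [80.4677, 17.9719]ᵀ.
Δ = 87.0000·5 − (19.0000)² = 74.0000; k = (80.4677·5 − 19.0000·17.9719)/74.0000 = 0.82260, ln C = (87.0000·17.9719 − 19.0000·80.4677)/74.0000 = 0.46851.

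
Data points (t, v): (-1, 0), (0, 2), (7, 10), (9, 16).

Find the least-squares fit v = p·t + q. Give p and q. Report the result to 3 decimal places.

With design matrix A, AᵀA = [[131, 15]; [15, 4]] and Aᵀv = [214, 28]ᵀ.
Eliminating q: 4·(row 1) − 15·(row 2) gives 299·p = 4·214 − 15·28 = 436, so p = 436/299.
Then q = (28 − 15·(436/299))/4 = 458/299.

p = 1.458, q = 1.532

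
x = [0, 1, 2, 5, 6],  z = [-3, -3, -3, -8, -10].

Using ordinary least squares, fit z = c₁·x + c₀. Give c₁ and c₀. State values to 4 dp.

Forming AᵀA = [[66, 14]; [14, 5]] and Aᵀz = [-109, -27]ᵀ gives AᵀA·[c₁, c₀]ᵀ = Aᵀz.
Eliminating c₀: 5·(row 1) − 14·(row 2) gives 134·c₁ = 5·(-109) − 14·(-27) = -167, so c₁ = -167/134.
Then c₀ = ((-27) − 14·(-167/134))/5 = -128/67.

c₁ = -1.2463, c₀ = -1.9104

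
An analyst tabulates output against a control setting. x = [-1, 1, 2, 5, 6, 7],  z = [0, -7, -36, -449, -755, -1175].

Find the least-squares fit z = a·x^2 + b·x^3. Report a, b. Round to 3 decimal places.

MᵀM·[a, b]ᵀ = Mᵀz reads: 4340·a + 27740·b = -96131;  27740·a + 179996·b = -622525.
(Σx^2·x^2 = 4340, Σx^2·x^3 = 27740, Σx^3·x^3 = 179996, Σx^2·z = -96131, Σx^3·z = -622525.)
Δ = 4340·179996 − 27740² = 11675040.
a = ((-96131)·179996 − 27740·(-622525))/11675040 = -4293997/1459380; b = (4340·(-622525) − 27740·(-96131))/11675040 = -438557/145938.

a = -2.942, b = -3.005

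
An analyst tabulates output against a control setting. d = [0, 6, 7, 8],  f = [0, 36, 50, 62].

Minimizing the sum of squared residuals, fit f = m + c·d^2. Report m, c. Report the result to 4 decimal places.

Sums needed: Σ1 = 4, Σd^2 = 149, Σd^2·d^2 = 7793.
Right-hand side: Σf = 148, Σd^2·f = 7714.
AᵀA·[m, c]ᵀ = Aᵀf becomes [[4, 149]; [149, 7793]]·[m, c]ᵀ = [148, 7714]ᵀ.
det = 4·7793 − 149² = 8971.
m = (148·7793 − 149·7714)/8971 = 3978/8971; c = (4·7714 − 149·148)/8971 = 8804/8971.

m = 0.4434, c = 0.9814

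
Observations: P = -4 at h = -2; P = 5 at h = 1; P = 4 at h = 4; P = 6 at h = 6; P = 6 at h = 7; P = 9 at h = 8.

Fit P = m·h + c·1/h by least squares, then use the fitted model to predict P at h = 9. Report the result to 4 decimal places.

AᵀA·[m, c]ᵀ = AᵀP reads: 170·m + 6·c = 179;  6·m + (38845/28224)·c = 615/56.
Δ = 170·(38845/28224) − 6² = 2793793/14112.
m = (179·(38845/28224) − 6·(615/56))/(2793793/14112) = 5093495/5587586; c = (170·(615/56) − 6·179)/(2793793/14112) = 11190312/2793793.
At h = 9: P̂ = (5093495/5587586)·(9) + (11190312/2793793)·(1/9) = 48328191/5587586.

P̂ = 8.6492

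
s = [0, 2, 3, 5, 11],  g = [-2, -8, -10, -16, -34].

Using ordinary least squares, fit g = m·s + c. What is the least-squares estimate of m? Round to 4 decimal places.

Forming MᵀM = [[159, 21]; [21, 5]] and Mᵀg = [-500, -70]ᵀ gives MᵀM·[m, c]ᵀ = Mᵀg.
det = 159·5 − 21² = 354.
m = ((-500)·5 − 21·(-70))/354 = -515/177; c = (159·(-70) − 21·(-500))/354 = -105/59.

m = -2.9096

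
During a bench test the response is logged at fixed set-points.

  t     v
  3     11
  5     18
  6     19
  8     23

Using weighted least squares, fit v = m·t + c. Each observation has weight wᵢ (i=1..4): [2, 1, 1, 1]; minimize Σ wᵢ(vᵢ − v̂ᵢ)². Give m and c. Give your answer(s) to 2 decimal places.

With design matrix A, AᵀWA = [[143, 25]; [25, 5]] and AᵀWv = [454, 82]ᵀ.
Determinant 143·5 − 25² = 90.
m = (454·5 − 25·82)/90 = 22/9; c = (143·82 − 25·454)/90 = 188/45.

m = 2.44, c = 4.18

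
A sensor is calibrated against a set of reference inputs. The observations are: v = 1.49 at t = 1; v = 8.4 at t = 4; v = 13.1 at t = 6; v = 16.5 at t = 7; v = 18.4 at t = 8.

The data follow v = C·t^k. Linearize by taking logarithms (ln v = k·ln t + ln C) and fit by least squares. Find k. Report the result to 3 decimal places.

k = 1.218

With ln vᵢ as the transformed response and ln tᵢ as the regressor:
Sums: Σln t = 7.2034, Σ(ln t)² = 13.2429, Σln v = 10.8153, Σln t·ln v = 19.0710.
Normal system: [[13.2429, 7.2034]; [7.2034, 5]]·[k, ln C]ᵀ = [19.0710, 10.8153]ᵀ.
Δ = 13.2429·5 − (7.2034)² = 14.3252; k = (19.0710·5 − 7.2034·10.8153)/14.3252 = 1.21798, ln C = (13.2429·10.8153 − 7.2034·19.0710)/14.3252 = 0.40835.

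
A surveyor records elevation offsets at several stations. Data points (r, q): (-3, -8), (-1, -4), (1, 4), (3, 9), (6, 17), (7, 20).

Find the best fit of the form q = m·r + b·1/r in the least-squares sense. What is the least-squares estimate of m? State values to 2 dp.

Compute the Gram sums: Σr·r = 105, Σr·1/r = 6, Σ1/r·1/r = 445/196.
And Σr·q = 301, Σ1/r·q = 271/14.
Normal equations: [[105, 6]; [6, 445/196]]·[m, b]ᵀ = [301, 271/14]ᵀ.
Determinant 105·(445/196) − 6² = 5667/28.
m = (301·(445/196) − 6·(271/14))/(5667/28) = 15883/5667; b = (105·(271/14) − 6·301)/(5667/28) = 2114/1889.

m = 2.80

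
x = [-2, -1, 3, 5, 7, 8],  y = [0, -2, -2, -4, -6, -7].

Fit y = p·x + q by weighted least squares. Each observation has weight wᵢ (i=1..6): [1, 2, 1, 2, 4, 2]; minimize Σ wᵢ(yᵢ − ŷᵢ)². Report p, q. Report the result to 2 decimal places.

From the data, Σwᵢ·x·x = 389, Σwᵢ·x = 53, Σwᵢ·1 = 12.
Moment sums: Σwᵢ·x·y = -322, Σwᵢ·y = -52.
AᵀWA·[p, q]ᵀ = AᵀWy becomes [[389, 53]; [53, 12]]·[p, q]ᵀ = [-322, -52]ᵀ.
Determinant 389·12 − 53² = 1859.
p = ((-322)·12 − 53·(-52))/1859 = -1108/1859; q = (389·(-52) − 53·(-322))/1859 = -3162/1859.

p = -0.60, q = -1.70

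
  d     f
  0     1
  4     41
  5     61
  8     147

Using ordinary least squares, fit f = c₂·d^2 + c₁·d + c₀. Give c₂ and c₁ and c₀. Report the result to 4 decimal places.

From the data, Σd^2·d^2 = 4977, Σd^2·d = 701, Σd^2 = 105, Σd·d = 105, Σd = 17, Σ1 = 4.
And Σd^2·f = 11589, Σd·f = 1645, Σf = 250.
So AᵀA·[c₂, c₁, c₀]ᵀ = Aᵀf: [[4977, 701, 105]; [701, 105, 17]; [105, 17, 4]]·[c₂, c₁, c₀]ᵀ = [11589, 1645, 250]ᵀ.
Solving the 3×3 system (Gaussian elimination) gives c₂ = 8113/3916, c₁ = 6543/3916, c₀ = 994/979.

c₂ = 2.0718, c₁ = 1.6708, c₀ = 1.0153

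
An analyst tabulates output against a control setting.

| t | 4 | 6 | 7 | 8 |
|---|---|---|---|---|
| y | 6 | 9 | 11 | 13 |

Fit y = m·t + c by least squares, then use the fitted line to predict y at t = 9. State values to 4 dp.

Sums needed: Σt·t = 165, Σt = 25, Σ1 = 4.
For Xᵀy: Σt·y = 259, Σy = 39.
Normal equations: [[165, 25]; [25, 4]]·[m, c]ᵀ = [259, 39]ᵀ.
Eliminating c: 4·(row 1) − 25·(row 2) gives 35·m = 4·259 − 25·39 = 61, so m = 61/35.
Then c = (39 − 25·(61/35))/4 = -8/7.
At t = 9: ŷ = (61/35)·(9) + (-8/7)·(1) = 509/35.

ŷ = 14.5429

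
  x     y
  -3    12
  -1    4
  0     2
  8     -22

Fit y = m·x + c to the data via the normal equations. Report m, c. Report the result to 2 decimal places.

m = -3.03, c = 2.03

From the data, Σx·x = 74, Σx = 4, Σ1 = 4.
And Σx·y = -216, Σy = -4.
So AᵀA·[m, c]ᵀ = Aᵀy: [[74, 4]; [4, 4]]·[m, c]ᵀ = [-216, -4]ᵀ.
Eliminating c: 4·(row 1) − 4·(row 2) gives 280·m = 4·(-216) − 4·(-4) = -848, so m = -106/35.
Then c = ((-4) − 4·(-106/35))/4 = 71/35.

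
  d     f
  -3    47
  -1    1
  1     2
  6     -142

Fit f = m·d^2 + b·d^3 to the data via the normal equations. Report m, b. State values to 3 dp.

Entries of AᵀA: Σd^2·d^2 = 1379, Σd^2·d^3 = 7533, Σd^3·d^3 = 47387.
And Σd^2·f = -4686, Σd^3·f = -31940.
Normal equations: [[1379, 7533]; [7533, 47387]]·[m, b]ᵀ = [-4686, -31940]ᵀ.
det = 1379·47387 − 7533² = 8600584.
m = ((-4686)·47387 − 7533·(-31940))/8600584 = 9274269/4300292; b = (1379·(-31940) − 7533·(-4686))/8600584 = -4372811/4300292.

m = 2.157, b = -1.017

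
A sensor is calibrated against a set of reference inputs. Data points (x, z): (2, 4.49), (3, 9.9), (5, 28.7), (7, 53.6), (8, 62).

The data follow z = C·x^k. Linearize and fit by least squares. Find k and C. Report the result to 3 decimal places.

Taking logs, ln z = k·ln x + ln C, so regress ln z on ln x.
XᵀX = [[12.3883, 7.4265]; [7.4265, 5]], rhs = [25.2922, 15.2600]ᵀ  (here Σln x = 7.4265, Σ(ln x)² = 12.3883, Σln z = 15.2600, Σln x·ln z = 25.2922).
Δ = 12.3883·5 − (7.4265)² = 6.7880; k = (25.2922·5 − 7.4265·15.2600)/6.7880 = 1.93459, ln C = (12.3883·15.2600 − 7.4265·25.2922)/6.7880 = 0.17853, so C = exp(0.17853) = 1.19545.

k = 1.935, C = 1.195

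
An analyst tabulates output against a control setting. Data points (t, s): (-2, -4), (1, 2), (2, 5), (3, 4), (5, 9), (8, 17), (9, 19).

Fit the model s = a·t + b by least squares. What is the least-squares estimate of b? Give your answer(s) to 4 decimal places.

Compute the Gram sums: Σt·t = 188, Σt = 26, Σ1 = 7.
Moment sums: Σt·s = 384, Σs = 52.
Normal equations: [[188, 26]; [26, 7]]·[a, b]ᵀ = [384, 52]ᵀ.
det = 188·7 − 26² = 640.
a = (384·7 − 26·52)/640 = 167/80; b = (188·52 − 26·384)/640 = -13/40.

b = -0.3250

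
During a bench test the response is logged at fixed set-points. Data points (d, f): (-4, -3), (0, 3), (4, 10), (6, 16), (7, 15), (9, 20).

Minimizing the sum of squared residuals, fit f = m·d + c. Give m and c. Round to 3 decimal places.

Sums needed: Σd·d = 198, Σd = 22, Σ1 = 6.
For Xᵀf: Σd·f = 433, Σf = 61.
XᵀX·[m, c]ᵀ = Xᵀf becomes [[198, 22]; [22, 6]]·[m, c]ᵀ = [433, 61]ᵀ.
det = 198·6 − 22² = 704.
m = (433·6 − 22·61)/704 = 157/88; c = (198·61 − 22·433)/704 = 29/8.

m = 1.784, c = 3.625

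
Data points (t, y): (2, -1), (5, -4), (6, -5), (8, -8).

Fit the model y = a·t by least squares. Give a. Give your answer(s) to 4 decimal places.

a = -0.8992

MᵀM·[a]ᵀ = Mᵀy reads: 129·a = -116.
(Σt·t = 129, Σt·y = -116.)
a = (-116)/129 = -0.899225.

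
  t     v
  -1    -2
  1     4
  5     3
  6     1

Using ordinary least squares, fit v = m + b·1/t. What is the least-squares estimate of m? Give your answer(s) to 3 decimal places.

With design matrix X, XᵀX = [[4, 11/30]; [11/30, 1861/900]] and Xᵀv = [6, 203/30]ᵀ.
det = 4·(1861/900) − (11/30)² = 2441/300.
m = (6·(1861/900) − (11/30)·(203/30))/(2441/300) = 8933/7323; b = (4·(203/30) − (11/30)·6)/(2441/300) = 7460/2441.

m = 1.220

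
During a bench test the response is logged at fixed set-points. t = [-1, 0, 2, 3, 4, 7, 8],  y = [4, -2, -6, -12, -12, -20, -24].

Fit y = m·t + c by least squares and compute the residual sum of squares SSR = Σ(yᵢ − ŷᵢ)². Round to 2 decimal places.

From the data, Σt·t = 143, Σt = 23, Σ1 = 7.
And Σt·y = -432, Σy = -72.
So XᵀX·[m, c]ᵀ = Xᵀy: [[143, 23]; [23, 7]]·[m, c]ᵀ = [-432, -72]ᵀ.
Eliminating c: 7·(row 1) − 23·(row 2) gives 472·m = 7·(-432) − 23·(-72) = -1368, so m = -171/59.
Then c = ((-72) − 23·(-171/59))/7 = -45/59.
Residuals: 110/59, -73/59, 33/59, -150/59, 21/59, 62/59, -3/59; SSR = 768/59.

SSR = 13.02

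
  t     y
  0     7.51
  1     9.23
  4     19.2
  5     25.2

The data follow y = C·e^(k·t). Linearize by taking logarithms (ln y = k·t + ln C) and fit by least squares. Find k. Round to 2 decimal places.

k = 0.24

Linearized form: ln y = k·t + ln C. From the 4 transformed points,
Σt = 10.0000, Σ(t)² = 42.0000, Σln y = 10.4204, Σt·ln y = 30.1763.
Equations: 42.0000·k + 10.0000·ln C = 30.1763;  10.0000·k + 4·ln C = 10.4204.
Δ = 42.0000·4 − (10.0000)² = 68.0000; k = (30.1763·4 − 10.0000·10.4204)/68.0000 = 0.24266, ln C = (42.0000·10.4204 − 10.0000·30.1763)/68.0000 = 1.99847.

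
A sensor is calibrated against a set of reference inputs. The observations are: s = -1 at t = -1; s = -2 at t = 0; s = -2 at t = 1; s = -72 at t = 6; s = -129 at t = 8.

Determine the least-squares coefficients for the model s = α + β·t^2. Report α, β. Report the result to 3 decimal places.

α = -0.263, β = -2.007

Normal-equation sums: Σ1 = 5, Σt^2 = 102, Σt^2·t^2 = 5394.
For Aᵀs: Σs = -206, Σt^2·s = -10851.
So AᵀA·[α, β]ᵀ = Aᵀs: [[5, 102]; [102, 5394]]·[α, β]ᵀ = [-206, -10851]ᵀ.
det = 5·5394 − 102² = 16566.
α = ((-206)·5394 − 102·(-10851))/16566 = -727/2761; β = (5·(-10851) − 102·(-206))/16566 = -11081/5522.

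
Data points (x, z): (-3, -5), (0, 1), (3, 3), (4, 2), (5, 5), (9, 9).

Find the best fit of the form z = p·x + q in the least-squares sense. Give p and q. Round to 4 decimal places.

Entries of AᵀA: Σx·x = 140, Σx = 18, Σ1 = 6.
And Σx·z = 138, Σz = 15.
Normal equations: [[140, 18]; [18, 6]]·[p, q]ᵀ = [138, 15]ᵀ.
det = 140·6 − 18² = 516.
p = (138·6 − 18·15)/516 = 93/86; q = (140·15 − 18·138)/516 = -32/43.

p = 1.0814, q = -0.7442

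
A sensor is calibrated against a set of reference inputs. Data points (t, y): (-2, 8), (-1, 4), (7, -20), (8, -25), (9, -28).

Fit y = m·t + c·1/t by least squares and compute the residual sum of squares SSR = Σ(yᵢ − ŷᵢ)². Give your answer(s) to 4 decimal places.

From the data, Σt·t = 199, Σt·1/t = 5, Σ1/t·1/t = 329809/254016.
And Σt·y = -612, Σ1/t·y = -8615/504.
AᵀA·[m, c]ᵀ = Aᵀy becomes [[199, 5]; [5, 329809/254016]]·[m, c]ᵀ = [-612, -8615/504]ᵀ.
Δ = 199·(329809/254016) − 5² = 59281591/254016.
m = ((-612)·(329809/254016) − 5·(-8615/504))/(59281591/254016) = -180133308/59281591; c = (199·(-8615/504) − 5·(-612))/(59281591/254016) = -86761080/59281591.
Residuals: 70605572/59281591, -29768024/59281591, 87695776/59281591, -30128176/59281591, -29044656/59281591; SSR = 258311728/59281591.

SSR = 4.3574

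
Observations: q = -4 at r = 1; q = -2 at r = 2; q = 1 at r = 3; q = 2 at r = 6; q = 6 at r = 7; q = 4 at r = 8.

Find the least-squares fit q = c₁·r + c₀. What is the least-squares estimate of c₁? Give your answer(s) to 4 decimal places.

c₁ = 1.1928

Normal-equation sums: Σr·r = 163, Σr = 27, Σ1 = 6.
For Xᵀq: Σr·q = 81, Σq = 7.
XᵀX·[c₁, c₀]ᵀ = Xᵀq becomes [[163, 27]; [27, 6]]·[c₁, c₀]ᵀ = [81, 7]ᵀ.
det = 163·6 − 27² = 249.
c₁ = (81·6 − 27·7)/249 = 99/83; c₀ = (163·7 − 27·81)/249 = -1046/249.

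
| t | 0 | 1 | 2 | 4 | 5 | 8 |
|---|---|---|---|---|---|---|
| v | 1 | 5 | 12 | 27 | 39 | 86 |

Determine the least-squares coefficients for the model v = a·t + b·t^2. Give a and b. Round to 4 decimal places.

a = 3.3033, b = 0.9248

The normal system MᵀM·[a, b]ᵀ = Mᵀv is [[110, 710]; [710, 4994]]·[a, b]ᵀ = [1020, 6964]ᵀ.
Determinant 110·4994 − 710² = 45240.
a = (1020·4994 − 710·6964)/45240 = 3736/1131; b = (110·6964 − 710·1020)/45240 = 1046/1131.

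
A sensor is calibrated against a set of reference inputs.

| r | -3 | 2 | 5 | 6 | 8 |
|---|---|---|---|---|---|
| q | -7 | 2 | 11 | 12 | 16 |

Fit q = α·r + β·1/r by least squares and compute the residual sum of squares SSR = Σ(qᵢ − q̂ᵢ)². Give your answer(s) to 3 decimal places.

SSR = 4.464

Forming AᵀA = [[138, 5]; [5, 6401/14400]] and Aᵀq = [280, 143/15]ᵀ gives AᵀA·[α, β]ᵀ = Aᵀq.
Eliminating β: (6401/14400)·(row 1) − 5·(row 2) gives (87223/2400)·α = (6401/14400)·280 − 5·(143/15) = 27647/360, so α = 552940/261669.
Then β = ((143/15) − 5·(552940/261669))/(6401/14400) = -202560/87223.
Residuals: -125141/87223, -278702/261669, 235195/261669, -25444/87223, -160856/261669; SSR = 1168022/261669.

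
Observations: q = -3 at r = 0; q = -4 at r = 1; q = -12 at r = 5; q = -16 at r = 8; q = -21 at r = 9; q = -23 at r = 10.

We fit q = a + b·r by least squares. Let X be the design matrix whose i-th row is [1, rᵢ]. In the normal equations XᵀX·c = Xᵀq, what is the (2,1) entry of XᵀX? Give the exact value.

Row 2 ↔ basis r, column 1 ↔ basis 1, so (XᵀX)_{2,1} = Σᵢ r = (0)·(1) + (1)·(1) + (5)·(1) + (8)·(1) + (9)·(1) + (10)·(1) = 33.

33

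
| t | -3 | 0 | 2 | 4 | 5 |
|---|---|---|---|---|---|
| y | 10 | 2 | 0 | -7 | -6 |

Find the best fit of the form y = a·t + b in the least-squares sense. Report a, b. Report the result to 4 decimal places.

AᵀA·[a, b]ᵀ = Aᵀy reads: 54·a + 8·b = -88;  8·a + 5·b = -1.
Determinant 54·5 − 8² = 206.
a = ((-88)·5 − 8·(-1))/206 = -216/103; b = (54·(-1) − 8·(-88))/206 = 325/103.

a = -2.0971, b = 3.1553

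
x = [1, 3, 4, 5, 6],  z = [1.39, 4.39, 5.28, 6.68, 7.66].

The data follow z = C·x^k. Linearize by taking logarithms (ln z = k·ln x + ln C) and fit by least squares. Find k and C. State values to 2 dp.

With ln zᵢ as the transformed response and ln xᵢ as the regressor:
AᵀA = [[8.9295, 5.8861]; [5.8861, 5]], rhs = [10.6365, 7.4077]ᵀ  (here Σln x = 5.8861, Σ(ln x)² = 8.9295, Σln z = 7.4077, Σln x·ln z = 10.6365).
Δ = 8.9295·5 − (5.8861)² = 10.0010; k = (10.6365·5 − 5.8861·7.4077)/10.0010 = 0.95789, ln C = (8.9295·7.4077 − 5.8861·10.6365)/10.0010 = 0.35390, so C = exp(0.35390) = 1.42461.

k = 0.96, C = 1.42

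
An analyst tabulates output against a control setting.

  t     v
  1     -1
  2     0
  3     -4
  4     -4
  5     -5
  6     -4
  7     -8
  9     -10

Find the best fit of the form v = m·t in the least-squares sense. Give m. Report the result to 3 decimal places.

m = -1.014

Forming AᵀA = [[221]] and Aᵀv = [-224]ᵀ gives AᵀA·[m]ᵀ = Aᵀv.
Hence m = -224 / 221 ≈ -1.01357.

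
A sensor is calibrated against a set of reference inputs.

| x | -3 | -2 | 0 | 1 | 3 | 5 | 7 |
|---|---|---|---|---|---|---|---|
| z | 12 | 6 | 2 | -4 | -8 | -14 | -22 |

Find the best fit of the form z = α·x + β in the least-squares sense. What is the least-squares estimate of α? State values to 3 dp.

α = -3.211

Normal-equation sums: Σx·x = 97, Σx = 11, Σ1 = 7.
Moment sums: Σx·z = -300, Σz = -28.
Normal equations: [[97, 11]; [11, 7]]·[α, β]ᵀ = [-300, -28]ᵀ.
Eliminating β: 7·(row 1) − 11·(row 2) gives 558·α = 7·(-300) − 11·(-28) = -1792, so α = -896/279.
Then β = ((-28) − 11·(-896/279))/7 = 292/279.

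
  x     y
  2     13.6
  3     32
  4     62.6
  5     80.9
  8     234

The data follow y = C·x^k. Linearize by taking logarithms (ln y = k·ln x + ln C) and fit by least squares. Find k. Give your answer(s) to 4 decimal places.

Linearized form: ln y = k·ln x + ln C. From the 5 transformed points,
Σln x = 6.8669, Σ(ln x)² = 10.5236, Σln y = 20.0611, Σln x·ln y = 29.7661.
Equations: 10.5236·k + 6.8669·ln C = 29.7661;  6.8669·k + 5·ln C = 20.0611.
Slope k = (n·Σln x·ln y − Σln x·Σln y)/(n·Σ(ln x)² − (Σln x)²) = (5·29.7661 − 6.8669·20.0611)/5.4631 = 2.02668; ln C = (Σln y − k·Σln x)/n = 1.22880.

k = 2.0267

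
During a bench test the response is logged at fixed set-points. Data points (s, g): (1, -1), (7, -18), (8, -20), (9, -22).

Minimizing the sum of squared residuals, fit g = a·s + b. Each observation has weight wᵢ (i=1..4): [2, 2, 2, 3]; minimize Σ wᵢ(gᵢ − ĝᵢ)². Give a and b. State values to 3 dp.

a = -2.660, b = 1.435

Sums needed: Σwᵢ·s·s = 471, Σwᵢ·s = 59, Σwᵢ·1 = 9.
Moment sums: Σwᵢ·s·g = -1168, Σwᵢ·g = -144.
AᵀWA·[a, b]ᵀ = AᵀWg becomes [[471, 59]; [59, 9]]·[a, b]ᵀ = [-1168, -144]ᵀ.
det = 471·9 − 59² = 758.
a = ((-1168)·9 − 59·(-144))/758 = -1008/379; b = (471·(-144) − 59·(-1168))/758 = 544/379.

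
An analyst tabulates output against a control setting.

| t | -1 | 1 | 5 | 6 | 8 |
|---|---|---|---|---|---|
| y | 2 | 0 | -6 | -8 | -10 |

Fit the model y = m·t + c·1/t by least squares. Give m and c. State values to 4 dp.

m = -1.2706, c = 0.2735

The normal equations are: 127·m + 5·c = -160;  5·m + (30001/14400)·c = -347/60.
Δ = 127·(30001/14400) − 5² = 3450127/14400.
m = ((-160)·(30001/14400) − 5·(-347/60))/(3450127/14400) = -4383760/3450127; c = (127·(-347/60) − 5·(-160))/(3450127/14400) = 943440/3450127.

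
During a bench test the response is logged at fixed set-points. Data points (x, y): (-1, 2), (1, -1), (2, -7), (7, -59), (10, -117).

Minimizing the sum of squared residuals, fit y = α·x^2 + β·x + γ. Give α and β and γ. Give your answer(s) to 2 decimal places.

Setting ∂/∂α … = 0 gives: 12419·α + 1351·β + 155·γ = -14618;  1351·α + 155·β + 19·γ = -1600;  155·α + 19·β + 5·γ = -182.
(Σx^2·x^2 = 12419, Σx^2·x = 1351, Σx^2 = 155, Σx·x = 155, Σx = 19, Σ1 = 5, Σx^2·y = -14618, Σx·y = -1600, Σy = -182.)
Row-reducing yields α = -545/532, β = -821/532, γ = 325/266.

α = -1.02, β = -1.54, γ = 1.22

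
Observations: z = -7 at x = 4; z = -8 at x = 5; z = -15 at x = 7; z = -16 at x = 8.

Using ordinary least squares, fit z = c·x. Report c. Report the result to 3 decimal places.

Forming AᵀA = [[154]] and Aᵀz = [-301]ᵀ gives AᵀA·[c]ᵀ = Aᵀz.
Hence c = -301 / 154 ≈ -1.95455.

c = -1.955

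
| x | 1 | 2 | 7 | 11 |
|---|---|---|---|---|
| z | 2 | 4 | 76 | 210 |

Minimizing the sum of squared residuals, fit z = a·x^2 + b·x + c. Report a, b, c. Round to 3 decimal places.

From the data, Σx^2·x^2 = 17059, Σx^2·x = 1683, Σx^2 = 175, Σx·x = 175, Σx = 21, Σ1 = 4.
Moment sums: Σx^2·z = 29152, Σx·z = 2852, Σz = 292.
So MᵀM·[a, b, c]ᵀ = Mᵀz: [[17059, 1683, 175]; [1683, 175, 21]; [175, 21, 4]]·[a, b, c]ᵀ = [29152, 2852, 292]ᵀ.
Row-reducing yields a = 3491/1650, b = -2531/550, c = 3791/825.

a = 2.116, b = -4.602, c = 4.595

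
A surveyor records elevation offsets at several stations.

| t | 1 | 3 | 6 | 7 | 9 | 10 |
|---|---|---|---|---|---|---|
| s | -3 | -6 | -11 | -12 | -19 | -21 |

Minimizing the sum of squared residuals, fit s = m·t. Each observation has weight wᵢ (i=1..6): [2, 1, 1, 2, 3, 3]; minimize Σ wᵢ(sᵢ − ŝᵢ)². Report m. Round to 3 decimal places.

With design matrix A, AᵀWA = [[688]] and AᵀWs = [-1401]ᵀ.
Hence m = -1401 / 688 ≈ -2.03634.

m = -2.036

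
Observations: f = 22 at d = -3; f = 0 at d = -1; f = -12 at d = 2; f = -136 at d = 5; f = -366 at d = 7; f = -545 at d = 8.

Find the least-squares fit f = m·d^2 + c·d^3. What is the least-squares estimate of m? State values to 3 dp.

Compute the Gram sums: Σd^2·d^2 = 7220, Σd^2·d^3 = 52488, Σd^3·d^3 = 396212.
Moment sums: Σd^2·f = -56064, Σd^3·f = -422268.
XᵀX·[m, c]ᵀ = Xᵀf becomes [[7220, 52488]; [52488, 396212]]·[m, c]ᵀ = [-56064, -422268]ᵀ.
Eliminating c: 396212·(row 1) − 52488·(row 2) gives 105660496·m = 396212·(-56064) − 52488·(-422268) = -49226784, so m = -3076674/6603781.
Then c = ((-422268) − 52488·(-3076674/6603781))/396212 = -6630483/6603781.

m = -0.466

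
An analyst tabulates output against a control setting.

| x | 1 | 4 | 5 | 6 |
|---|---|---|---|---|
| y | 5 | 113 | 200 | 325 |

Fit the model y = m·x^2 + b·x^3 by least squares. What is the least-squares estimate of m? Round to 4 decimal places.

With design matrix A, AᵀA = [[2178, 11926]; [11926, 66378]] and Aᵀy = [18513, 102437]ᵀ.
Eliminating b: 66378·(row 1) − 11926·(row 2) gives 2341808·m = 66378·18513 − 11926·102437 = 7192252, so m = 1798063/585452.
Then b = (102437 − 11926·(1798063/585452))/66378 = 580437/585452.

m = 3.0712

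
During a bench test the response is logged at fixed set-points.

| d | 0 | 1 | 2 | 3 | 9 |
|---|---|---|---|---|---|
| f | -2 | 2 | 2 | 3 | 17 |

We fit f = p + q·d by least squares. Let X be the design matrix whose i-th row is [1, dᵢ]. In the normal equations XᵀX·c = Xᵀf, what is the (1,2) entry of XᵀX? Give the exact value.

Row 1 ↔ basis 1, column 2 ↔ basis d, so (XᵀX)_{1,2} = Σᵢ d = (1)·(0) + (1)·(1) + (1)·(2) + (1)·(3) + (1)·(9) = 15.

15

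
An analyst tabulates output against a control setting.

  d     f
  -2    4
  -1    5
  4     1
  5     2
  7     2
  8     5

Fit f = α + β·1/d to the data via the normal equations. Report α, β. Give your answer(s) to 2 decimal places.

α = 2.87, β = -2.30

Compute the Gram sums: Σ1 = 6, Σ1/d = -219/280, Σ1/d·1/d = 108861/78400.
And Σf = 19, Σ1/d·f = -1523/280.
det = 6·(108861/78400) − (-219/280)² = 121041/15680.
α = (19·(108861/78400) − (-219/280)·(-1523/280))/(121041/15680) = 192758/67245; β = (6·(-1523/280) − (-219/280)·19)/(121041/15680) = -30968/13449.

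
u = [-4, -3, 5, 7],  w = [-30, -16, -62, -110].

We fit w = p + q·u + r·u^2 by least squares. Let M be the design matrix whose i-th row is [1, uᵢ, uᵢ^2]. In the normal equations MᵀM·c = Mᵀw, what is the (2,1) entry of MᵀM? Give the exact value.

Row 2 ↔ basis u, column 1 ↔ basis 1, so (MᵀM)_{2,1} = Σᵢ u = (-4)·(1) + (-3)·(1) + (5)·(1) + (7)·(1) = 5.

5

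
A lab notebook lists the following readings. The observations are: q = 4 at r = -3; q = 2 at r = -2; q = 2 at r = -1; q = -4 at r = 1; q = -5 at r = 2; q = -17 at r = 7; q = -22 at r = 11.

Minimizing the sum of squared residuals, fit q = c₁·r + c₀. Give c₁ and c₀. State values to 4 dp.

The normal system AᵀA·[c₁, c₀]ᵀ = Aᵀq is [[189, 15]; [15, 7]]·[c₁, c₀]ᵀ = [-393, -40]ᵀ.
Determinant 189·7 − 15² = 1098.
c₁ = ((-393)·7 − 15·(-40))/1098 = -239/122; c₀ = (189·(-40) − 15·(-393))/1098 = -185/122.

c₁ = -1.9590, c₀ = -1.5164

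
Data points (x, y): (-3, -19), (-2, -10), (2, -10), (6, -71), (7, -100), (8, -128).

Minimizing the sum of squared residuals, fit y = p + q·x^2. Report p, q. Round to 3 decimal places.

p = -1.660, q = -1.976

Compute the Gram sums: Σ1 = 6, Σx^2 = 166, Σx^2·x^2 = 7906.
Right-hand side: Σy = -338, Σx^2·y = -15899.
So AᵀA·[p, q]ᵀ = Aᵀy: [[6, 166]; [166, 7906]]·[p, q]ᵀ = [-338, -15899]ᵀ.
Determinant 6·7906 − 166² = 19880.
p = ((-338)·7906 − 166·(-15899))/19880 = -16497/9940; q = (6·(-15899) − 166·(-338))/19880 = -19643/9940.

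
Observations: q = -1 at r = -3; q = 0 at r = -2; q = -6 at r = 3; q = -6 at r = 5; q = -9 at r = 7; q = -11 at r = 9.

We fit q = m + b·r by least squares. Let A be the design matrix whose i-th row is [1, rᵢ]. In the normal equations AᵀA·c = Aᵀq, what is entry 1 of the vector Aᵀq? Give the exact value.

Entry 1 ↔ basis 1, so (Aᵀq)_{1} = Σᵢ qᵢ = (1)·(-1) + (1)·(0) + (1)·(-6) + (1)·(-6) + (1)·(-9) + (1)·(-11) = -33.

-33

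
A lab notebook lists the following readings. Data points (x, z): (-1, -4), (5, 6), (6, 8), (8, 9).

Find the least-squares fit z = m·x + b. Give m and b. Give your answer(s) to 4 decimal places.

From the data, Σx·x = 126, Σx = 18, Σ1 = 4.
Right-hand side: Σx·z = 154, Σz = 19.
So AᵀA·[m, b]ᵀ = Aᵀz: [[126, 18]; [18, 4]]·[m, b]ᵀ = [154, 19]ᵀ.
Δ = 126·4 − 18² = 180.
m = (154·4 − 18·19)/180 = 137/90; b = (126·19 − 18·154)/180 = -21/10.

m = 1.5222, b = -2.1000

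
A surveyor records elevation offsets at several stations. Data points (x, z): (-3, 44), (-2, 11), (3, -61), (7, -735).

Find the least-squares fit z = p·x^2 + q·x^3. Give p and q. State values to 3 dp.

p = -1.035, q = -1.994

MᵀM·[p, q]ᵀ = Mᵀz reads: 2579·p + 16775·q = -36124;  16775·p + 119171·q = -255028.
Eliminating q: 119171·(row 1) − 16775·(row 2) gives 25941384·p = 119171·(-36124) − 16775·(-255028) = -26838504, so p = -53251/51471.
Then q = ((-255028) − 16775·(-53251/51471))/119171 = -102653/51471.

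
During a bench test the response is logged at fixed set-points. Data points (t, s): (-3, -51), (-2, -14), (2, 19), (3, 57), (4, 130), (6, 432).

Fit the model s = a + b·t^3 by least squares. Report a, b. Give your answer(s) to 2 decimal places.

Sums needed: Σ1 = 6, Σt^3 = 280, Σt^3·t^3 = 52338.
And Σs = 573, Σt^3·s = 104812.
So MᵀM·[a, b]ᵀ = Mᵀs: [[6, 280]; [280, 52338]]·[a, b]ᵀ = [573, 104812]ᵀ.
Determinant 6·52338 − 280² = 235628.
a = (573·52338 − 280·104812)/235628 = 321157/117814; b = (6·104812 − 280·573)/235628 = 117108/58907.

a = 2.73, b = 1.99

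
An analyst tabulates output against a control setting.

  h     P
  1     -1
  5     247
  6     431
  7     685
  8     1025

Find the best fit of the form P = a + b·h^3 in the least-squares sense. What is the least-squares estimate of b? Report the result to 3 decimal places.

The normal equations are: 5·a + 1197·b = 2387;  1197·a + 442075·b = 883725.
(Σ1 = 5, Σh^3 = 1197, Σh^3·h^3 = 442075, ΣP = 2387, Σh^3·P = 883725.)
Eliminating b: 442075·(row 1) − 1197·(row 2) gives 777566·a = 442075·2387 − 1197·883725 = -2585800, so a = -1292900/388783.
Then b = (883725 − 1197·(-1292900/388783))/442075 = 780693/388783.

b = 2.008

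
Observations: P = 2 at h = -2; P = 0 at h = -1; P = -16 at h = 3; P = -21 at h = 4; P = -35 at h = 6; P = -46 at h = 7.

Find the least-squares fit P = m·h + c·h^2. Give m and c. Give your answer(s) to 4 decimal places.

m = -2.7470, c = -0.5493

The normal system MᵀM·[m, c]ᵀ = MᵀP is [[115, 641]; [641, 4051]]·[m, c]ᵀ = [-668, -3986]ᵀ.
Determinant 115·4051 − 641² = 54984.
m = ((-668)·4051 − 641·(-3986))/54984 = -75521/27492; c = (115·(-3986) − 641·(-668))/54984 = -15101/27492.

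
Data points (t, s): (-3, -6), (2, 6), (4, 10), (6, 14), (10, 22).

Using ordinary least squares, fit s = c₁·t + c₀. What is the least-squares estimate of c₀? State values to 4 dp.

The normal equations are: 165·c₁ + 19·c₀ = 374;  19·c₁ + 5·c₀ = 46.
Determinant 165·5 − 19² = 464.
c₁ = (374·5 − 19·46)/464 = 249/116; c₀ = (165·46 − 19·374)/464 = 121/116.

c₀ = 1.0431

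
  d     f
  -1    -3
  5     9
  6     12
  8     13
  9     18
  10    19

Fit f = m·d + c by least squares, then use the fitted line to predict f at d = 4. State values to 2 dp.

f̂ = 7.03

The normal equations are: 307·m + 37·c = 576;  37·m + 6·c = 68.
(Σd·d = 307, Σd = 37, Σ1 = 6, Σd·f = 576, Σf = 68.)
Determinant 307·6 − 37² = 473.
m = (576·6 − 37·68)/473 = 940/473; c = (307·68 − 37·576)/473 = -436/473.
At d = 4: f̂ = (940/473)·(4) + (-436/473)·(1) = 3324/473.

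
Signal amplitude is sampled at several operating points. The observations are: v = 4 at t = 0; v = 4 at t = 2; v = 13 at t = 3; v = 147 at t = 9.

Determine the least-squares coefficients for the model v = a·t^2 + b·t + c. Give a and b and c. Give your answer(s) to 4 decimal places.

From the data, Σt^2·t^2 = 6658, Σt^2·t = 764, Σt^2 = 94, Σt·t = 94, Σt = 14, Σ1 = 4.
Moment sums: Σt^2·v = 12040, Σt·v = 1370, Σv = 168.
Row-reducing yields a = 799/366, b = -6817/1830, c = 2279/610.

a = 2.1831, b = -3.7251, c = 3.7361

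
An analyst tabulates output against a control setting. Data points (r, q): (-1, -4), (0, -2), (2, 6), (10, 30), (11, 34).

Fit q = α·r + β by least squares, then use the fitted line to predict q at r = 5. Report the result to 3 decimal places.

Sums needed: Σr·r = 226, Σr = 22, Σ1 = 5.
Moment sums: Σr·q = 690, Σq = 64.
AᵀA·[α, β]ᵀ = Aᵀq becomes [[226, 22]; [22, 5]]·[α, β]ᵀ = [690, 64]ᵀ.
det = 226·5 − 22² = 646.
α = (690·5 − 22·64)/646 = 1021/323; β = (226·64 − 22·690)/646 = -358/323.
At r = 5: q̂ = (1021/323)·(5) + (-358/323)·(1) = 4747/323.

q̂ = 14.697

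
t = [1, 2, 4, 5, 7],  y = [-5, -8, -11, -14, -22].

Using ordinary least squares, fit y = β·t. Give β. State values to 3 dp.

Entries of XᵀX: Σt·t = 95.
Right-hand side: Σt·y = -289.
Hence β = -289 / 95 ≈ -3.04211.

β = -3.042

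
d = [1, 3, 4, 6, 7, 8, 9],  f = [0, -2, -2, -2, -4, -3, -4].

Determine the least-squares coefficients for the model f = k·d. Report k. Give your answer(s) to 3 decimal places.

k = -0.445

With design matrix M, MᵀM = [[256]] and Mᵀf = [-114]ᵀ.
k = (-114)/256 = -0.445312.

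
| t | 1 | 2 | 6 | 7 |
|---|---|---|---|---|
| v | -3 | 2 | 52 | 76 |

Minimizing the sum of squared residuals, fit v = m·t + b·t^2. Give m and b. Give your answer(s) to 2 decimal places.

m = -3.70, b = 2.07

Sums needed: Σt·t = 90, Σt·t^2 = 568, Σt^2·t^2 = 3714.
Right-hand side: Σt·v = 845, Σt^2·v = 5601.
Normal equations: [[90, 568]; [568, 3714]]·[m, b]ᵀ = [845, 5601]ᵀ.
Determinant 90·3714 − 568² = 11636.
m = (845·3714 − 568·5601)/11636 = -21519/5818; b = (90·5601 − 568·845)/11636 = 12065/5818.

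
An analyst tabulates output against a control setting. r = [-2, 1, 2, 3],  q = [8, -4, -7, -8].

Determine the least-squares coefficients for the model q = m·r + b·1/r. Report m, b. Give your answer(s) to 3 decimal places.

m = -2.829, b = -1.769

Compute the Gram sums: Σr·r = 18, Σr·1/r = 4, Σ1/r·1/r = 29/18.
And Σr·q = -58, Σ1/r·q = -85/6.
XᵀX·[m, b]ᵀ = Xᵀq becomes [[18, 4]; [4, 29/18]]·[m, b]ᵀ = [-58, -85/6]ᵀ.
det = 18·(29/18) − 4² = 13.
m = ((-58)·(29/18) − 4·(-85/6))/13 = -331/117; b = (18·(-85/6) − 4·(-58))/13 = -23/13.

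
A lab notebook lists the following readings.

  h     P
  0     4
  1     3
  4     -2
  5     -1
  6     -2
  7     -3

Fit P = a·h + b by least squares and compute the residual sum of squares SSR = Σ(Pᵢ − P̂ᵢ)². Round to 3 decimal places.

SSR = 3.330

Sums needed: Σh·h = 127, Σh = 23, Σ1 = 6.
For XᵀP: Σh·P = -43, ΣP = -1.
XᵀX·[a, b]ᵀ = XᵀP becomes [[127, 23]; [23, 6]]·[a, b]ᵀ = [-43, -1]ᵀ.
Δ = 127·6 − 23² = 233.
a = ((-43)·6 − 23·(-1))/233 = -235/233; b = (127·(-1) − 23·(-43))/233 = 862/233.
Residuals: 70/233, 72/233, -388/233, 80/233, 82/233, 84/233; SSR = 776/233.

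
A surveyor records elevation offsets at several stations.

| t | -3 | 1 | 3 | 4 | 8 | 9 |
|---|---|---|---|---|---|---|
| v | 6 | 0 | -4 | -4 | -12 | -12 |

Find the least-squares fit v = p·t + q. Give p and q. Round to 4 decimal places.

p = -1.5570, q = 1.3758

Setting ∂/∂p … = 0 gives: 180·p + 22·q = -250;  22·p + 6·q = -26.
Determinant 180·6 − 22² = 596.
p = ((-250)·6 − 22·(-26))/596 = -232/149; q = (180·(-26) − 22·(-250))/596 = 205/149.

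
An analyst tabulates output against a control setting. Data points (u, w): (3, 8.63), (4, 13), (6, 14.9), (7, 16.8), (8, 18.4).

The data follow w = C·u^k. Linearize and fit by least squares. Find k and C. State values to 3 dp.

k = 0.702, C = 4.330

Linearized form: ln w = k·ln u + ln C. From the 5 transformed points,
AᵀA = [[14.4498, 8.3020]; [8.3020, 5]], rhs = [22.3100, 13.1553]ᵀ  (here Σln u = 8.3020, Σ(ln u)² = 14.4498, Σln w = 13.1553, Σln u·ln w = 22.3100).
Solving (det = 3.3255): k = 0.70195, ln C = 1.46553, so C = exp(1.46553) = 4.32984.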